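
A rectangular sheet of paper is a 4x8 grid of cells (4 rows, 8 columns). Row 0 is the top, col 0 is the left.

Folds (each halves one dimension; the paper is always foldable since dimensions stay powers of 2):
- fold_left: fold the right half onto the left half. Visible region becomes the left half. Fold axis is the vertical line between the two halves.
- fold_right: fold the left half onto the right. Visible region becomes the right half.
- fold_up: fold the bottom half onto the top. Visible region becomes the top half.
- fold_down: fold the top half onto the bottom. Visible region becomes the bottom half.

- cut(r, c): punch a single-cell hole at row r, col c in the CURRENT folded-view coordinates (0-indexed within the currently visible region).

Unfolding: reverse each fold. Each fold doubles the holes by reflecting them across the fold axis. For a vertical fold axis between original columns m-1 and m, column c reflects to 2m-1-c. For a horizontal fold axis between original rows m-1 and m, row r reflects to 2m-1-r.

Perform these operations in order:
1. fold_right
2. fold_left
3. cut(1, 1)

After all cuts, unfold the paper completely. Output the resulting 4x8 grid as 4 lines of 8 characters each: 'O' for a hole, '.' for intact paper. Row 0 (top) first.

Answer: ........
.OO..OO.
........
........

Derivation:
Op 1 fold_right: fold axis v@4; visible region now rows[0,4) x cols[4,8) = 4x4
Op 2 fold_left: fold axis v@6; visible region now rows[0,4) x cols[4,6) = 4x2
Op 3 cut(1, 1): punch at orig (1,5); cuts so far [(1, 5)]; region rows[0,4) x cols[4,6) = 4x2
Unfold 1 (reflect across v@6): 2 holes -> [(1, 5), (1, 6)]
Unfold 2 (reflect across v@4): 4 holes -> [(1, 1), (1, 2), (1, 5), (1, 6)]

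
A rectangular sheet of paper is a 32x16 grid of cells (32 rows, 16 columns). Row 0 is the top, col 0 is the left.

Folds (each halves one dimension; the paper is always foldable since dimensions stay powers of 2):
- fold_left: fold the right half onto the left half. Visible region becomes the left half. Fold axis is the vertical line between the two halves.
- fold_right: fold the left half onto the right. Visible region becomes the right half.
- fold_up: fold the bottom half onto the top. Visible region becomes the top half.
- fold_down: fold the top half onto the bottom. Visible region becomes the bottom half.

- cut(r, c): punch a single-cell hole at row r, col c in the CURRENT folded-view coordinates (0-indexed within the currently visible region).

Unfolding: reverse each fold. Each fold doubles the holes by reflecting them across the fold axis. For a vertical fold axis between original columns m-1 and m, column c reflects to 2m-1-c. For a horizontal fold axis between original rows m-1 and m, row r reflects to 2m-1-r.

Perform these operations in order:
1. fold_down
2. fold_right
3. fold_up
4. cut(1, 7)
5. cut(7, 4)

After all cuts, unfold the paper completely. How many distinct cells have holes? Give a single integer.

Answer: 16

Derivation:
Op 1 fold_down: fold axis h@16; visible region now rows[16,32) x cols[0,16) = 16x16
Op 2 fold_right: fold axis v@8; visible region now rows[16,32) x cols[8,16) = 16x8
Op 3 fold_up: fold axis h@24; visible region now rows[16,24) x cols[8,16) = 8x8
Op 4 cut(1, 7): punch at orig (17,15); cuts so far [(17, 15)]; region rows[16,24) x cols[8,16) = 8x8
Op 5 cut(7, 4): punch at orig (23,12); cuts so far [(17, 15), (23, 12)]; region rows[16,24) x cols[8,16) = 8x8
Unfold 1 (reflect across h@24): 4 holes -> [(17, 15), (23, 12), (24, 12), (30, 15)]
Unfold 2 (reflect across v@8): 8 holes -> [(17, 0), (17, 15), (23, 3), (23, 12), (24, 3), (24, 12), (30, 0), (30, 15)]
Unfold 3 (reflect across h@16): 16 holes -> [(1, 0), (1, 15), (7, 3), (7, 12), (8, 3), (8, 12), (14, 0), (14, 15), (17, 0), (17, 15), (23, 3), (23, 12), (24, 3), (24, 12), (30, 0), (30, 15)]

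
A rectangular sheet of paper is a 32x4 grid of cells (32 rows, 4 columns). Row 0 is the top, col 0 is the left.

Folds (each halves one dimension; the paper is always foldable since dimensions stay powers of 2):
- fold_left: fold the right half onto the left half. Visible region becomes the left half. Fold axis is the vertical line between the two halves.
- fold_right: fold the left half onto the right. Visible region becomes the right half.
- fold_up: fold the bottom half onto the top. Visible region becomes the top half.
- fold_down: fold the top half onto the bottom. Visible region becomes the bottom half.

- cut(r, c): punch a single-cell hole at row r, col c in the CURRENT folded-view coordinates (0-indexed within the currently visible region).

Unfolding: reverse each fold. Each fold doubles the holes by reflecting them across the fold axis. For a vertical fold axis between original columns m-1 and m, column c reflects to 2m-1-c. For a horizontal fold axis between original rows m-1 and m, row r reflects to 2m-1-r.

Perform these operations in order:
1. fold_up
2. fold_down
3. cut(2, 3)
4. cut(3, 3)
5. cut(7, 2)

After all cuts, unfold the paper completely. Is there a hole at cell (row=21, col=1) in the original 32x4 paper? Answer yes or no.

Op 1 fold_up: fold axis h@16; visible region now rows[0,16) x cols[0,4) = 16x4
Op 2 fold_down: fold axis h@8; visible region now rows[8,16) x cols[0,4) = 8x4
Op 3 cut(2, 3): punch at orig (10,3); cuts so far [(10, 3)]; region rows[8,16) x cols[0,4) = 8x4
Op 4 cut(3, 3): punch at orig (11,3); cuts so far [(10, 3), (11, 3)]; region rows[8,16) x cols[0,4) = 8x4
Op 5 cut(7, 2): punch at orig (15,2); cuts so far [(10, 3), (11, 3), (15, 2)]; region rows[8,16) x cols[0,4) = 8x4
Unfold 1 (reflect across h@8): 6 holes -> [(0, 2), (4, 3), (5, 3), (10, 3), (11, 3), (15, 2)]
Unfold 2 (reflect across h@16): 12 holes -> [(0, 2), (4, 3), (5, 3), (10, 3), (11, 3), (15, 2), (16, 2), (20, 3), (21, 3), (26, 3), (27, 3), (31, 2)]
Holes: [(0, 2), (4, 3), (5, 3), (10, 3), (11, 3), (15, 2), (16, 2), (20, 3), (21, 3), (26, 3), (27, 3), (31, 2)]

Answer: no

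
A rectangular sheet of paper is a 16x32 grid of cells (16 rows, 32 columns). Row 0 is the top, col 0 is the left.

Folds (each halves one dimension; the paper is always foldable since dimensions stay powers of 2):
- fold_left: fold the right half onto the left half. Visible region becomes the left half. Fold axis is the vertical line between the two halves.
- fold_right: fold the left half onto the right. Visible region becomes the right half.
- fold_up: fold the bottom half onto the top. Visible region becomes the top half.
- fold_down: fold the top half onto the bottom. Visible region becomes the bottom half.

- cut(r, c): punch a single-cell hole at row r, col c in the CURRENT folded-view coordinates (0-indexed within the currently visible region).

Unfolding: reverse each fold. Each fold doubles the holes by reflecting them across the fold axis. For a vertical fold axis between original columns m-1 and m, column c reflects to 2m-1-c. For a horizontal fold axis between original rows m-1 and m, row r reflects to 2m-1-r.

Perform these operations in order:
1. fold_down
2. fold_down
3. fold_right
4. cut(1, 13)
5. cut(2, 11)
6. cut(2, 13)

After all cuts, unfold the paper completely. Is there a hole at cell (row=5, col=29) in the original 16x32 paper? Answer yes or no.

Op 1 fold_down: fold axis h@8; visible region now rows[8,16) x cols[0,32) = 8x32
Op 2 fold_down: fold axis h@12; visible region now rows[12,16) x cols[0,32) = 4x32
Op 3 fold_right: fold axis v@16; visible region now rows[12,16) x cols[16,32) = 4x16
Op 4 cut(1, 13): punch at orig (13,29); cuts so far [(13, 29)]; region rows[12,16) x cols[16,32) = 4x16
Op 5 cut(2, 11): punch at orig (14,27); cuts so far [(13, 29), (14, 27)]; region rows[12,16) x cols[16,32) = 4x16
Op 6 cut(2, 13): punch at orig (14,29); cuts so far [(13, 29), (14, 27), (14, 29)]; region rows[12,16) x cols[16,32) = 4x16
Unfold 1 (reflect across v@16): 6 holes -> [(13, 2), (13, 29), (14, 2), (14, 4), (14, 27), (14, 29)]
Unfold 2 (reflect across h@12): 12 holes -> [(9, 2), (9, 4), (9, 27), (9, 29), (10, 2), (10, 29), (13, 2), (13, 29), (14, 2), (14, 4), (14, 27), (14, 29)]
Unfold 3 (reflect across h@8): 24 holes -> [(1, 2), (1, 4), (1, 27), (1, 29), (2, 2), (2, 29), (5, 2), (5, 29), (6, 2), (6, 4), (6, 27), (6, 29), (9, 2), (9, 4), (9, 27), (9, 29), (10, 2), (10, 29), (13, 2), (13, 29), (14, 2), (14, 4), (14, 27), (14, 29)]
Holes: [(1, 2), (1, 4), (1, 27), (1, 29), (2, 2), (2, 29), (5, 2), (5, 29), (6, 2), (6, 4), (6, 27), (6, 29), (9, 2), (9, 4), (9, 27), (9, 29), (10, 2), (10, 29), (13, 2), (13, 29), (14, 2), (14, 4), (14, 27), (14, 29)]

Answer: yes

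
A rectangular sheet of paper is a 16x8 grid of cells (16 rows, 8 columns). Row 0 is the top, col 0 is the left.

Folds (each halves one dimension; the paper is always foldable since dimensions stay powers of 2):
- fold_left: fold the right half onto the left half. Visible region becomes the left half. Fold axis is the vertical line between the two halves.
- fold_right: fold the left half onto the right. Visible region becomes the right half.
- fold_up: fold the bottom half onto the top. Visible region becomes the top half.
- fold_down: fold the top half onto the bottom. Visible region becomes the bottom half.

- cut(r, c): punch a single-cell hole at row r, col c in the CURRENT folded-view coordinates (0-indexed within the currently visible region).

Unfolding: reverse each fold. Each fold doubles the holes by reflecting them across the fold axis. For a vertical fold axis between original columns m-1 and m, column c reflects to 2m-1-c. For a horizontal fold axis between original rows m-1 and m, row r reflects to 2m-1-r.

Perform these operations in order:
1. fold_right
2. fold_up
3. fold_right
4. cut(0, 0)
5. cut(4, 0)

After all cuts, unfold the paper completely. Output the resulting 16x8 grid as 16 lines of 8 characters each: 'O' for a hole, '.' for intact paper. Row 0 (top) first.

Answer: .OO..OO.
........
........
........
.OO..OO.
........
........
........
........
........
........
.OO..OO.
........
........
........
.OO..OO.

Derivation:
Op 1 fold_right: fold axis v@4; visible region now rows[0,16) x cols[4,8) = 16x4
Op 2 fold_up: fold axis h@8; visible region now rows[0,8) x cols[4,8) = 8x4
Op 3 fold_right: fold axis v@6; visible region now rows[0,8) x cols[6,8) = 8x2
Op 4 cut(0, 0): punch at orig (0,6); cuts so far [(0, 6)]; region rows[0,8) x cols[6,8) = 8x2
Op 5 cut(4, 0): punch at orig (4,6); cuts so far [(0, 6), (4, 6)]; region rows[0,8) x cols[6,8) = 8x2
Unfold 1 (reflect across v@6): 4 holes -> [(0, 5), (0, 6), (4, 5), (4, 6)]
Unfold 2 (reflect across h@8): 8 holes -> [(0, 5), (0, 6), (4, 5), (4, 6), (11, 5), (11, 6), (15, 5), (15, 6)]
Unfold 3 (reflect across v@4): 16 holes -> [(0, 1), (0, 2), (0, 5), (0, 6), (4, 1), (4, 2), (4, 5), (4, 6), (11, 1), (11, 2), (11, 5), (11, 6), (15, 1), (15, 2), (15, 5), (15, 6)]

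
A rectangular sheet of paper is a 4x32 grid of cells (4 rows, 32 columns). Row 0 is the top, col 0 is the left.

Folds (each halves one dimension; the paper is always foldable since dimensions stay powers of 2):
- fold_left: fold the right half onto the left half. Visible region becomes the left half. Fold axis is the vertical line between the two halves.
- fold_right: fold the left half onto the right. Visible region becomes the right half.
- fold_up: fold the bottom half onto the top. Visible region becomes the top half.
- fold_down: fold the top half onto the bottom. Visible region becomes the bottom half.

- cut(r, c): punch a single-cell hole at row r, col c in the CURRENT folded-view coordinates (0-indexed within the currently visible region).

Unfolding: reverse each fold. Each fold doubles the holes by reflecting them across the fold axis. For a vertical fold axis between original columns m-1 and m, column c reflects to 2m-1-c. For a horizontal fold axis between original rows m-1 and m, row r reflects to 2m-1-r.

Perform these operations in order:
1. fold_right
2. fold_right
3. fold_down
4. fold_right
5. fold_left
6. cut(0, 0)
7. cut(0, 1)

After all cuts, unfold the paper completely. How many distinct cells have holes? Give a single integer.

Op 1 fold_right: fold axis v@16; visible region now rows[0,4) x cols[16,32) = 4x16
Op 2 fold_right: fold axis v@24; visible region now rows[0,4) x cols[24,32) = 4x8
Op 3 fold_down: fold axis h@2; visible region now rows[2,4) x cols[24,32) = 2x8
Op 4 fold_right: fold axis v@28; visible region now rows[2,4) x cols[28,32) = 2x4
Op 5 fold_left: fold axis v@30; visible region now rows[2,4) x cols[28,30) = 2x2
Op 6 cut(0, 0): punch at orig (2,28); cuts so far [(2, 28)]; region rows[2,4) x cols[28,30) = 2x2
Op 7 cut(0, 1): punch at orig (2,29); cuts so far [(2, 28), (2, 29)]; region rows[2,4) x cols[28,30) = 2x2
Unfold 1 (reflect across v@30): 4 holes -> [(2, 28), (2, 29), (2, 30), (2, 31)]
Unfold 2 (reflect across v@28): 8 holes -> [(2, 24), (2, 25), (2, 26), (2, 27), (2, 28), (2, 29), (2, 30), (2, 31)]
Unfold 3 (reflect across h@2): 16 holes -> [(1, 24), (1, 25), (1, 26), (1, 27), (1, 28), (1, 29), (1, 30), (1, 31), (2, 24), (2, 25), (2, 26), (2, 27), (2, 28), (2, 29), (2, 30), (2, 31)]
Unfold 4 (reflect across v@24): 32 holes -> [(1, 16), (1, 17), (1, 18), (1, 19), (1, 20), (1, 21), (1, 22), (1, 23), (1, 24), (1, 25), (1, 26), (1, 27), (1, 28), (1, 29), (1, 30), (1, 31), (2, 16), (2, 17), (2, 18), (2, 19), (2, 20), (2, 21), (2, 22), (2, 23), (2, 24), (2, 25), (2, 26), (2, 27), (2, 28), (2, 29), (2, 30), (2, 31)]
Unfold 5 (reflect across v@16): 64 holes -> [(1, 0), (1, 1), (1, 2), (1, 3), (1, 4), (1, 5), (1, 6), (1, 7), (1, 8), (1, 9), (1, 10), (1, 11), (1, 12), (1, 13), (1, 14), (1, 15), (1, 16), (1, 17), (1, 18), (1, 19), (1, 20), (1, 21), (1, 22), (1, 23), (1, 24), (1, 25), (1, 26), (1, 27), (1, 28), (1, 29), (1, 30), (1, 31), (2, 0), (2, 1), (2, 2), (2, 3), (2, 4), (2, 5), (2, 6), (2, 7), (2, 8), (2, 9), (2, 10), (2, 11), (2, 12), (2, 13), (2, 14), (2, 15), (2, 16), (2, 17), (2, 18), (2, 19), (2, 20), (2, 21), (2, 22), (2, 23), (2, 24), (2, 25), (2, 26), (2, 27), (2, 28), (2, 29), (2, 30), (2, 31)]

Answer: 64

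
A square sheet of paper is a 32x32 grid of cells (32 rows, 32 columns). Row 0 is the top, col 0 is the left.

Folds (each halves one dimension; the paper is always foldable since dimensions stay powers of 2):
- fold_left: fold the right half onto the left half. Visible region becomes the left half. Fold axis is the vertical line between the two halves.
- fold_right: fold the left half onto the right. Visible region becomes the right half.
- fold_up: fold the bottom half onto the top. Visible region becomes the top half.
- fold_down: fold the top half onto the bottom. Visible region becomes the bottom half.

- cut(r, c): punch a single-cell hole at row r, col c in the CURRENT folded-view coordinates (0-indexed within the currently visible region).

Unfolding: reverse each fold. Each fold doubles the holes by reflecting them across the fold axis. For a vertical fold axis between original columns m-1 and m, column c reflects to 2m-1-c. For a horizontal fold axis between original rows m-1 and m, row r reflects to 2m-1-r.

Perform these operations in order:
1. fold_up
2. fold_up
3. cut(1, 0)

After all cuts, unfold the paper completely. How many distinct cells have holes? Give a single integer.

Op 1 fold_up: fold axis h@16; visible region now rows[0,16) x cols[0,32) = 16x32
Op 2 fold_up: fold axis h@8; visible region now rows[0,8) x cols[0,32) = 8x32
Op 3 cut(1, 0): punch at orig (1,0); cuts so far [(1, 0)]; region rows[0,8) x cols[0,32) = 8x32
Unfold 1 (reflect across h@8): 2 holes -> [(1, 0), (14, 0)]
Unfold 2 (reflect across h@16): 4 holes -> [(1, 0), (14, 0), (17, 0), (30, 0)]

Answer: 4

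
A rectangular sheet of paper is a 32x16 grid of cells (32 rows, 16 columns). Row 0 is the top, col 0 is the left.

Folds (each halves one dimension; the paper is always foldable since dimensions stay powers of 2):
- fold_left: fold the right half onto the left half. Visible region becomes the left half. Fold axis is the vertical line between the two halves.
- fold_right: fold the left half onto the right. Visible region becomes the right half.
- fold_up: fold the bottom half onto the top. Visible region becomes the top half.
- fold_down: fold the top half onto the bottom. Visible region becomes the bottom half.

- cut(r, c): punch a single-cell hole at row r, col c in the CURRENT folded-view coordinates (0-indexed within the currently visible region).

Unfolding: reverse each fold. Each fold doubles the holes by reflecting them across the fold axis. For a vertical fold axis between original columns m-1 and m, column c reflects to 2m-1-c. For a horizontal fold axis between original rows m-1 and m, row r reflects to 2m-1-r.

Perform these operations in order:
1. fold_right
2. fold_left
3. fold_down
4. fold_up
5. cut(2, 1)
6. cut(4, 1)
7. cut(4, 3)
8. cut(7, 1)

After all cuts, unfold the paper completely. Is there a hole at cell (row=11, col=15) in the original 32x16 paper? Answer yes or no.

Answer: no

Derivation:
Op 1 fold_right: fold axis v@8; visible region now rows[0,32) x cols[8,16) = 32x8
Op 2 fold_left: fold axis v@12; visible region now rows[0,32) x cols[8,12) = 32x4
Op 3 fold_down: fold axis h@16; visible region now rows[16,32) x cols[8,12) = 16x4
Op 4 fold_up: fold axis h@24; visible region now rows[16,24) x cols[8,12) = 8x4
Op 5 cut(2, 1): punch at orig (18,9); cuts so far [(18, 9)]; region rows[16,24) x cols[8,12) = 8x4
Op 6 cut(4, 1): punch at orig (20,9); cuts so far [(18, 9), (20, 9)]; region rows[16,24) x cols[8,12) = 8x4
Op 7 cut(4, 3): punch at orig (20,11); cuts so far [(18, 9), (20, 9), (20, 11)]; region rows[16,24) x cols[8,12) = 8x4
Op 8 cut(7, 1): punch at orig (23,9); cuts so far [(18, 9), (20, 9), (20, 11), (23, 9)]; region rows[16,24) x cols[8,12) = 8x4
Unfold 1 (reflect across h@24): 8 holes -> [(18, 9), (20, 9), (20, 11), (23, 9), (24, 9), (27, 9), (27, 11), (29, 9)]
Unfold 2 (reflect across h@16): 16 holes -> [(2, 9), (4, 9), (4, 11), (7, 9), (8, 9), (11, 9), (11, 11), (13, 9), (18, 9), (20, 9), (20, 11), (23, 9), (24, 9), (27, 9), (27, 11), (29, 9)]
Unfold 3 (reflect across v@12): 32 holes -> [(2, 9), (2, 14), (4, 9), (4, 11), (4, 12), (4, 14), (7, 9), (7, 14), (8, 9), (8, 14), (11, 9), (11, 11), (11, 12), (11, 14), (13, 9), (13, 14), (18, 9), (18, 14), (20, 9), (20, 11), (20, 12), (20, 14), (23, 9), (23, 14), (24, 9), (24, 14), (27, 9), (27, 11), (27, 12), (27, 14), (29, 9), (29, 14)]
Unfold 4 (reflect across v@8): 64 holes -> [(2, 1), (2, 6), (2, 9), (2, 14), (4, 1), (4, 3), (4, 4), (4, 6), (4, 9), (4, 11), (4, 12), (4, 14), (7, 1), (7, 6), (7, 9), (7, 14), (8, 1), (8, 6), (8, 9), (8, 14), (11, 1), (11, 3), (11, 4), (11, 6), (11, 9), (11, 11), (11, 12), (11, 14), (13, 1), (13, 6), (13, 9), (13, 14), (18, 1), (18, 6), (18, 9), (18, 14), (20, 1), (20, 3), (20, 4), (20, 6), (20, 9), (20, 11), (20, 12), (20, 14), (23, 1), (23, 6), (23, 9), (23, 14), (24, 1), (24, 6), (24, 9), (24, 14), (27, 1), (27, 3), (27, 4), (27, 6), (27, 9), (27, 11), (27, 12), (27, 14), (29, 1), (29, 6), (29, 9), (29, 14)]
Holes: [(2, 1), (2, 6), (2, 9), (2, 14), (4, 1), (4, 3), (4, 4), (4, 6), (4, 9), (4, 11), (4, 12), (4, 14), (7, 1), (7, 6), (7, 9), (7, 14), (8, 1), (8, 6), (8, 9), (8, 14), (11, 1), (11, 3), (11, 4), (11, 6), (11, 9), (11, 11), (11, 12), (11, 14), (13, 1), (13, 6), (13, 9), (13, 14), (18, 1), (18, 6), (18, 9), (18, 14), (20, 1), (20, 3), (20, 4), (20, 6), (20, 9), (20, 11), (20, 12), (20, 14), (23, 1), (23, 6), (23, 9), (23, 14), (24, 1), (24, 6), (24, 9), (24, 14), (27, 1), (27, 3), (27, 4), (27, 6), (27, 9), (27, 11), (27, 12), (27, 14), (29, 1), (29, 6), (29, 9), (29, 14)]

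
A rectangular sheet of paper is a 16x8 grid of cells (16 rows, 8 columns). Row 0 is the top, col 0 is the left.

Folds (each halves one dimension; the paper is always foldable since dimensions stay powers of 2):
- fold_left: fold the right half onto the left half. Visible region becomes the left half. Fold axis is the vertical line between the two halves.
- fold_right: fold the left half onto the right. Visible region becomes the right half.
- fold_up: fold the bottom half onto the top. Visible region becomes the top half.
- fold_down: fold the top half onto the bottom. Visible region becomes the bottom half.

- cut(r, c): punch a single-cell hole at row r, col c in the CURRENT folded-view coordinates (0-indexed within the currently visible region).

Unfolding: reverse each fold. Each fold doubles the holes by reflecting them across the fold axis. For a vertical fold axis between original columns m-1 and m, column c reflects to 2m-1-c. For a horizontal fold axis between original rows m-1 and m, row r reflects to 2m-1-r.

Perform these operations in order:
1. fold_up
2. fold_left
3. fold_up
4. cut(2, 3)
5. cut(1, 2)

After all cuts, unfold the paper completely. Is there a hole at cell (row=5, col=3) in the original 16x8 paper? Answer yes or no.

Answer: yes

Derivation:
Op 1 fold_up: fold axis h@8; visible region now rows[0,8) x cols[0,8) = 8x8
Op 2 fold_left: fold axis v@4; visible region now rows[0,8) x cols[0,4) = 8x4
Op 3 fold_up: fold axis h@4; visible region now rows[0,4) x cols[0,4) = 4x4
Op 4 cut(2, 3): punch at orig (2,3); cuts so far [(2, 3)]; region rows[0,4) x cols[0,4) = 4x4
Op 5 cut(1, 2): punch at orig (1,2); cuts so far [(1, 2), (2, 3)]; region rows[0,4) x cols[0,4) = 4x4
Unfold 1 (reflect across h@4): 4 holes -> [(1, 2), (2, 3), (5, 3), (6, 2)]
Unfold 2 (reflect across v@4): 8 holes -> [(1, 2), (1, 5), (2, 3), (2, 4), (5, 3), (5, 4), (6, 2), (6, 5)]
Unfold 3 (reflect across h@8): 16 holes -> [(1, 2), (1, 5), (2, 3), (2, 4), (5, 3), (5, 4), (6, 2), (6, 5), (9, 2), (9, 5), (10, 3), (10, 4), (13, 3), (13, 4), (14, 2), (14, 5)]
Holes: [(1, 2), (1, 5), (2, 3), (2, 4), (5, 3), (5, 4), (6, 2), (6, 5), (9, 2), (9, 5), (10, 3), (10, 4), (13, 3), (13, 4), (14, 2), (14, 5)]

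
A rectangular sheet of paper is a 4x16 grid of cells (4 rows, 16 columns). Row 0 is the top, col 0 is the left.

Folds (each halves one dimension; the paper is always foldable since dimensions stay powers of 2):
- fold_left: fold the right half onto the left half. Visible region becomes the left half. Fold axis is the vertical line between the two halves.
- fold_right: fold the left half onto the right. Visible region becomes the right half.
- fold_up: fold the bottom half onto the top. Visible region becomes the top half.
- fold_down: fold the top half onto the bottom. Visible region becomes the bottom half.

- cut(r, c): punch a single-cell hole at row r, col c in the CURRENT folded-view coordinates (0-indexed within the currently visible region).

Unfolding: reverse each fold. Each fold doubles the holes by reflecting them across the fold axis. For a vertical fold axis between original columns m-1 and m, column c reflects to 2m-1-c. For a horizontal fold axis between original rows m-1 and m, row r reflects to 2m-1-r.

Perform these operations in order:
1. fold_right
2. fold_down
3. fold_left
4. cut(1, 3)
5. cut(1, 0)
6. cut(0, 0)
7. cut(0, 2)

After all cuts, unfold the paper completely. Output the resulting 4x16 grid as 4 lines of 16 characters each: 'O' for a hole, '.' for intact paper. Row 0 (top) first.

Op 1 fold_right: fold axis v@8; visible region now rows[0,4) x cols[8,16) = 4x8
Op 2 fold_down: fold axis h@2; visible region now rows[2,4) x cols[8,16) = 2x8
Op 3 fold_left: fold axis v@12; visible region now rows[2,4) x cols[8,12) = 2x4
Op 4 cut(1, 3): punch at orig (3,11); cuts so far [(3, 11)]; region rows[2,4) x cols[8,12) = 2x4
Op 5 cut(1, 0): punch at orig (3,8); cuts so far [(3, 8), (3, 11)]; region rows[2,4) x cols[8,12) = 2x4
Op 6 cut(0, 0): punch at orig (2,8); cuts so far [(2, 8), (3, 8), (3, 11)]; region rows[2,4) x cols[8,12) = 2x4
Op 7 cut(0, 2): punch at orig (2,10); cuts so far [(2, 8), (2, 10), (3, 8), (3, 11)]; region rows[2,4) x cols[8,12) = 2x4
Unfold 1 (reflect across v@12): 8 holes -> [(2, 8), (2, 10), (2, 13), (2, 15), (3, 8), (3, 11), (3, 12), (3, 15)]
Unfold 2 (reflect across h@2): 16 holes -> [(0, 8), (0, 11), (0, 12), (0, 15), (1, 8), (1, 10), (1, 13), (1, 15), (2, 8), (2, 10), (2, 13), (2, 15), (3, 8), (3, 11), (3, 12), (3, 15)]
Unfold 3 (reflect across v@8): 32 holes -> [(0, 0), (0, 3), (0, 4), (0, 7), (0, 8), (0, 11), (0, 12), (0, 15), (1, 0), (1, 2), (1, 5), (1, 7), (1, 8), (1, 10), (1, 13), (1, 15), (2, 0), (2, 2), (2, 5), (2, 7), (2, 8), (2, 10), (2, 13), (2, 15), (3, 0), (3, 3), (3, 4), (3, 7), (3, 8), (3, 11), (3, 12), (3, 15)]

Answer: O..OO..OO..OO..O
O.O..O.OO.O..O.O
O.O..O.OO.O..O.O
O..OO..OO..OO..O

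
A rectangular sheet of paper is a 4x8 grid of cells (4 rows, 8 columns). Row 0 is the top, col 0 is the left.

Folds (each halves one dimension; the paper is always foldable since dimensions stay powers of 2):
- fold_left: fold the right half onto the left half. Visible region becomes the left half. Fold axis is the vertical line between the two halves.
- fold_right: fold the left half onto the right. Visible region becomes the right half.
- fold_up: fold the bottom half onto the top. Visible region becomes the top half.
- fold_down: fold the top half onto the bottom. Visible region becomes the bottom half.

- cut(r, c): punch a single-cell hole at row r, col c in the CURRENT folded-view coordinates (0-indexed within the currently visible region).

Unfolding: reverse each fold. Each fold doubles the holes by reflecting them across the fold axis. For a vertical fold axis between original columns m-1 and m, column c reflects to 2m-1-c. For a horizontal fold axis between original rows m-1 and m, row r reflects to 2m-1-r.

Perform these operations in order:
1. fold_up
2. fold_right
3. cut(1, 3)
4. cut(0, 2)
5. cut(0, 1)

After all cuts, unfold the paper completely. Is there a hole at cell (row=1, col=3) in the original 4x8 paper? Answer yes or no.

Op 1 fold_up: fold axis h@2; visible region now rows[0,2) x cols[0,8) = 2x8
Op 2 fold_right: fold axis v@4; visible region now rows[0,2) x cols[4,8) = 2x4
Op 3 cut(1, 3): punch at orig (1,7); cuts so far [(1, 7)]; region rows[0,2) x cols[4,8) = 2x4
Op 4 cut(0, 2): punch at orig (0,6); cuts so far [(0, 6), (1, 7)]; region rows[0,2) x cols[4,8) = 2x4
Op 5 cut(0, 1): punch at orig (0,5); cuts so far [(0, 5), (0, 6), (1, 7)]; region rows[0,2) x cols[4,8) = 2x4
Unfold 1 (reflect across v@4): 6 holes -> [(0, 1), (0, 2), (0, 5), (0, 6), (1, 0), (1, 7)]
Unfold 2 (reflect across h@2): 12 holes -> [(0, 1), (0, 2), (0, 5), (0, 6), (1, 0), (1, 7), (2, 0), (2, 7), (3, 1), (3, 2), (3, 5), (3, 6)]
Holes: [(0, 1), (0, 2), (0, 5), (0, 6), (1, 0), (1, 7), (2, 0), (2, 7), (3, 1), (3, 2), (3, 5), (3, 6)]

Answer: no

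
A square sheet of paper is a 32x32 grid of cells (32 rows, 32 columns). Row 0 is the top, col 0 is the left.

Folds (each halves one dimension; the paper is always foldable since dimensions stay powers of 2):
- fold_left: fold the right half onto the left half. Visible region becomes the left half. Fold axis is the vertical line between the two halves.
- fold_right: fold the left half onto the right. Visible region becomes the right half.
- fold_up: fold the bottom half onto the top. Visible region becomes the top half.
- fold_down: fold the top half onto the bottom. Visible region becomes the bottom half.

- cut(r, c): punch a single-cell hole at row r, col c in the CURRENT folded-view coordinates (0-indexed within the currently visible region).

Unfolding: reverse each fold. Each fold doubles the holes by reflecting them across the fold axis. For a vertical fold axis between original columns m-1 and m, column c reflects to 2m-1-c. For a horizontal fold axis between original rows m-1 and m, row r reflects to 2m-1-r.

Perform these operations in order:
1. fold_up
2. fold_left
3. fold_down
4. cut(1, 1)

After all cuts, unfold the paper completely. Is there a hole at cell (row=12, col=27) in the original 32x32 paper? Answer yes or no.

Op 1 fold_up: fold axis h@16; visible region now rows[0,16) x cols[0,32) = 16x32
Op 2 fold_left: fold axis v@16; visible region now rows[0,16) x cols[0,16) = 16x16
Op 3 fold_down: fold axis h@8; visible region now rows[8,16) x cols[0,16) = 8x16
Op 4 cut(1, 1): punch at orig (9,1); cuts so far [(9, 1)]; region rows[8,16) x cols[0,16) = 8x16
Unfold 1 (reflect across h@8): 2 holes -> [(6, 1), (9, 1)]
Unfold 2 (reflect across v@16): 4 holes -> [(6, 1), (6, 30), (9, 1), (9, 30)]
Unfold 3 (reflect across h@16): 8 holes -> [(6, 1), (6, 30), (9, 1), (9, 30), (22, 1), (22, 30), (25, 1), (25, 30)]
Holes: [(6, 1), (6, 30), (9, 1), (9, 30), (22, 1), (22, 30), (25, 1), (25, 30)]

Answer: no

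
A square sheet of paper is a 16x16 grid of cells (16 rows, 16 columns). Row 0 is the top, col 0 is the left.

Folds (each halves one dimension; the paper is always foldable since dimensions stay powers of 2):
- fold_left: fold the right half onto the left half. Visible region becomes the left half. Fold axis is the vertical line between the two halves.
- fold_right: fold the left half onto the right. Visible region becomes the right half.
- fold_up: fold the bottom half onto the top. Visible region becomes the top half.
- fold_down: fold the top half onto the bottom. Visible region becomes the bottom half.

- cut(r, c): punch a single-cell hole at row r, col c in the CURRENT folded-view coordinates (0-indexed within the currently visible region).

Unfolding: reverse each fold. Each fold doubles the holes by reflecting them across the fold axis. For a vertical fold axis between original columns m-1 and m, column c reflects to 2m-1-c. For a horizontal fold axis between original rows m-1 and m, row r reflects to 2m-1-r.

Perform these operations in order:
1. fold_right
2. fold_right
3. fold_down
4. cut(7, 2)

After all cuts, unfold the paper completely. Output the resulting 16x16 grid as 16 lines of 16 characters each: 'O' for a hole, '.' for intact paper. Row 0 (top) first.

Answer: .O....O..O....O.
................
................
................
................
................
................
................
................
................
................
................
................
................
................
.O....O..O....O.

Derivation:
Op 1 fold_right: fold axis v@8; visible region now rows[0,16) x cols[8,16) = 16x8
Op 2 fold_right: fold axis v@12; visible region now rows[0,16) x cols[12,16) = 16x4
Op 3 fold_down: fold axis h@8; visible region now rows[8,16) x cols[12,16) = 8x4
Op 4 cut(7, 2): punch at orig (15,14); cuts so far [(15, 14)]; region rows[8,16) x cols[12,16) = 8x4
Unfold 1 (reflect across h@8): 2 holes -> [(0, 14), (15, 14)]
Unfold 2 (reflect across v@12): 4 holes -> [(0, 9), (0, 14), (15, 9), (15, 14)]
Unfold 3 (reflect across v@8): 8 holes -> [(0, 1), (0, 6), (0, 9), (0, 14), (15, 1), (15, 6), (15, 9), (15, 14)]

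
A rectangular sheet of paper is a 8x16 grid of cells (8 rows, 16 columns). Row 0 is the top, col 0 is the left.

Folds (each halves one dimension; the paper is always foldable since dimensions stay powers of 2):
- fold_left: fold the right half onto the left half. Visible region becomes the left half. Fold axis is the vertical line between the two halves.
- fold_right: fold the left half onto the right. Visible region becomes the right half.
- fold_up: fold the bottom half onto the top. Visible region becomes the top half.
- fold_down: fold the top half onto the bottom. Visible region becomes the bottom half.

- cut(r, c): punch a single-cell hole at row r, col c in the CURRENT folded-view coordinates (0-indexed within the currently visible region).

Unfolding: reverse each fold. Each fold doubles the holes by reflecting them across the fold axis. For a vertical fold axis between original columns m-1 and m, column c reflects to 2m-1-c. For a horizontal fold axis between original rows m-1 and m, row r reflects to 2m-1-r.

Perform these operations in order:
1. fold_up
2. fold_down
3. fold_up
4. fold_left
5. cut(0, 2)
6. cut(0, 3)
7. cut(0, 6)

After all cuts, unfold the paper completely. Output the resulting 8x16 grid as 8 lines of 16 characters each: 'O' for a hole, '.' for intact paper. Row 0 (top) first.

Answer: ..OO..O..O..OO..
..OO..O..O..OO..
..OO..O..O..OO..
..OO..O..O..OO..
..OO..O..O..OO..
..OO..O..O..OO..
..OO..O..O..OO..
..OO..O..O..OO..

Derivation:
Op 1 fold_up: fold axis h@4; visible region now rows[0,4) x cols[0,16) = 4x16
Op 2 fold_down: fold axis h@2; visible region now rows[2,4) x cols[0,16) = 2x16
Op 3 fold_up: fold axis h@3; visible region now rows[2,3) x cols[0,16) = 1x16
Op 4 fold_left: fold axis v@8; visible region now rows[2,3) x cols[0,8) = 1x8
Op 5 cut(0, 2): punch at orig (2,2); cuts so far [(2, 2)]; region rows[2,3) x cols[0,8) = 1x8
Op 6 cut(0, 3): punch at orig (2,3); cuts so far [(2, 2), (2, 3)]; region rows[2,3) x cols[0,8) = 1x8
Op 7 cut(0, 6): punch at orig (2,6); cuts so far [(2, 2), (2, 3), (2, 6)]; region rows[2,3) x cols[0,8) = 1x8
Unfold 1 (reflect across v@8): 6 holes -> [(2, 2), (2, 3), (2, 6), (2, 9), (2, 12), (2, 13)]
Unfold 2 (reflect across h@3): 12 holes -> [(2, 2), (2, 3), (2, 6), (2, 9), (2, 12), (2, 13), (3, 2), (3, 3), (3, 6), (3, 9), (3, 12), (3, 13)]
Unfold 3 (reflect across h@2): 24 holes -> [(0, 2), (0, 3), (0, 6), (0, 9), (0, 12), (0, 13), (1, 2), (1, 3), (1, 6), (1, 9), (1, 12), (1, 13), (2, 2), (2, 3), (2, 6), (2, 9), (2, 12), (2, 13), (3, 2), (3, 3), (3, 6), (3, 9), (3, 12), (3, 13)]
Unfold 4 (reflect across h@4): 48 holes -> [(0, 2), (0, 3), (0, 6), (0, 9), (0, 12), (0, 13), (1, 2), (1, 3), (1, 6), (1, 9), (1, 12), (1, 13), (2, 2), (2, 3), (2, 6), (2, 9), (2, 12), (2, 13), (3, 2), (3, 3), (3, 6), (3, 9), (3, 12), (3, 13), (4, 2), (4, 3), (4, 6), (4, 9), (4, 12), (4, 13), (5, 2), (5, 3), (5, 6), (5, 9), (5, 12), (5, 13), (6, 2), (6, 3), (6, 6), (6, 9), (6, 12), (6, 13), (7, 2), (7, 3), (7, 6), (7, 9), (7, 12), (7, 13)]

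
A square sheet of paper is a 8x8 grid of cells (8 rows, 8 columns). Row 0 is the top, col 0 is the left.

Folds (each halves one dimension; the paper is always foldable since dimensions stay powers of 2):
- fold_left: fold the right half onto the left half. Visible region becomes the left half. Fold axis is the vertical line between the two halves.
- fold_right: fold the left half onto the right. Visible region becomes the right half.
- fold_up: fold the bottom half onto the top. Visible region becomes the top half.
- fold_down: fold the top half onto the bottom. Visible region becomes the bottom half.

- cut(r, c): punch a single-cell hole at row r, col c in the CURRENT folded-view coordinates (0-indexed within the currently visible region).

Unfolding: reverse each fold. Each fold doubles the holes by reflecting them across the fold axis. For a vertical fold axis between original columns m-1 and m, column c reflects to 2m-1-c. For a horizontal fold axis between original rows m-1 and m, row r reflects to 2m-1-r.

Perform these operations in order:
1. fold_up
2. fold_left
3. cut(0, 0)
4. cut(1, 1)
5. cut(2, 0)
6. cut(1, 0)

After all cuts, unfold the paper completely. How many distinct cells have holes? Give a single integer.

Answer: 16

Derivation:
Op 1 fold_up: fold axis h@4; visible region now rows[0,4) x cols[0,8) = 4x8
Op 2 fold_left: fold axis v@4; visible region now rows[0,4) x cols[0,4) = 4x4
Op 3 cut(0, 0): punch at orig (0,0); cuts so far [(0, 0)]; region rows[0,4) x cols[0,4) = 4x4
Op 4 cut(1, 1): punch at orig (1,1); cuts so far [(0, 0), (1, 1)]; region rows[0,4) x cols[0,4) = 4x4
Op 5 cut(2, 0): punch at orig (2,0); cuts so far [(0, 0), (1, 1), (2, 0)]; region rows[0,4) x cols[0,4) = 4x4
Op 6 cut(1, 0): punch at orig (1,0); cuts so far [(0, 0), (1, 0), (1, 1), (2, 0)]; region rows[0,4) x cols[0,4) = 4x4
Unfold 1 (reflect across v@4): 8 holes -> [(0, 0), (0, 7), (1, 0), (1, 1), (1, 6), (1, 7), (2, 0), (2, 7)]
Unfold 2 (reflect across h@4): 16 holes -> [(0, 0), (0, 7), (1, 0), (1, 1), (1, 6), (1, 7), (2, 0), (2, 7), (5, 0), (5, 7), (6, 0), (6, 1), (6, 6), (6, 7), (7, 0), (7, 7)]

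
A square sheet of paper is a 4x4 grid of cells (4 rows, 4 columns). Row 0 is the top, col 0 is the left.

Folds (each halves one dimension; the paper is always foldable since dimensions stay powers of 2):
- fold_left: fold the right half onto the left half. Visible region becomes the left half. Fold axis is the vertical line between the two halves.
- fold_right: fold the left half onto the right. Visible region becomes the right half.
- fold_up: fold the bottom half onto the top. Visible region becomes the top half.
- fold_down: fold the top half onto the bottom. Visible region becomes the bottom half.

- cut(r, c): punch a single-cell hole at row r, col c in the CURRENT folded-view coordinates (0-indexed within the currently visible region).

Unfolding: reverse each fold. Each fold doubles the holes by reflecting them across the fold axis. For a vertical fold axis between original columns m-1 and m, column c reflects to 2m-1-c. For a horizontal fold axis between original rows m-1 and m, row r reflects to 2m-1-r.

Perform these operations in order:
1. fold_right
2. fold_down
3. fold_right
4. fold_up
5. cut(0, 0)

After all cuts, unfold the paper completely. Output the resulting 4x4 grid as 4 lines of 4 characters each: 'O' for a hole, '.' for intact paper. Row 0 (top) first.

Answer: OOOO
OOOO
OOOO
OOOO

Derivation:
Op 1 fold_right: fold axis v@2; visible region now rows[0,4) x cols[2,4) = 4x2
Op 2 fold_down: fold axis h@2; visible region now rows[2,4) x cols[2,4) = 2x2
Op 3 fold_right: fold axis v@3; visible region now rows[2,4) x cols[3,4) = 2x1
Op 4 fold_up: fold axis h@3; visible region now rows[2,3) x cols[3,4) = 1x1
Op 5 cut(0, 0): punch at orig (2,3); cuts so far [(2, 3)]; region rows[2,3) x cols[3,4) = 1x1
Unfold 1 (reflect across h@3): 2 holes -> [(2, 3), (3, 3)]
Unfold 2 (reflect across v@3): 4 holes -> [(2, 2), (2, 3), (3, 2), (3, 3)]
Unfold 3 (reflect across h@2): 8 holes -> [(0, 2), (0, 3), (1, 2), (1, 3), (2, 2), (2, 3), (3, 2), (3, 3)]
Unfold 4 (reflect across v@2): 16 holes -> [(0, 0), (0, 1), (0, 2), (0, 3), (1, 0), (1, 1), (1, 2), (1, 3), (2, 0), (2, 1), (2, 2), (2, 3), (3, 0), (3, 1), (3, 2), (3, 3)]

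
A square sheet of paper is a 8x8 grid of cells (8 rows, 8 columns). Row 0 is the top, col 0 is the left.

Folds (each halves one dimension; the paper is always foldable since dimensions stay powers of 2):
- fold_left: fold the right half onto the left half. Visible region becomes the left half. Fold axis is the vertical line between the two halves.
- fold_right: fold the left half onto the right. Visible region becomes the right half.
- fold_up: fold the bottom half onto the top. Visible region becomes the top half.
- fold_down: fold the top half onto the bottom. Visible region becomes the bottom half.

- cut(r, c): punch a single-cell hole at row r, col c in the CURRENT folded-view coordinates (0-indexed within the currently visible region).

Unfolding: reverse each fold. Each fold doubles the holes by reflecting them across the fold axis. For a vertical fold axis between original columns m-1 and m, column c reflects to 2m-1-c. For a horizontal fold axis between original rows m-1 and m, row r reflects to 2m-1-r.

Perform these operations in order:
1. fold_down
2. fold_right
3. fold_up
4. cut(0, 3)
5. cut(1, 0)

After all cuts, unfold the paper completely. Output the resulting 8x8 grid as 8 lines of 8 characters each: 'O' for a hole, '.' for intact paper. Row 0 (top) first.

Answer: O......O
...OO...
...OO...
O......O
O......O
...OO...
...OO...
O......O

Derivation:
Op 1 fold_down: fold axis h@4; visible region now rows[4,8) x cols[0,8) = 4x8
Op 2 fold_right: fold axis v@4; visible region now rows[4,8) x cols[4,8) = 4x4
Op 3 fold_up: fold axis h@6; visible region now rows[4,6) x cols[4,8) = 2x4
Op 4 cut(0, 3): punch at orig (4,7); cuts so far [(4, 7)]; region rows[4,6) x cols[4,8) = 2x4
Op 5 cut(1, 0): punch at orig (5,4); cuts so far [(4, 7), (5, 4)]; region rows[4,6) x cols[4,8) = 2x4
Unfold 1 (reflect across h@6): 4 holes -> [(4, 7), (5, 4), (6, 4), (7, 7)]
Unfold 2 (reflect across v@4): 8 holes -> [(4, 0), (4, 7), (5, 3), (5, 4), (6, 3), (6, 4), (7, 0), (7, 7)]
Unfold 3 (reflect across h@4): 16 holes -> [(0, 0), (0, 7), (1, 3), (1, 4), (2, 3), (2, 4), (3, 0), (3, 7), (4, 0), (4, 7), (5, 3), (5, 4), (6, 3), (6, 4), (7, 0), (7, 7)]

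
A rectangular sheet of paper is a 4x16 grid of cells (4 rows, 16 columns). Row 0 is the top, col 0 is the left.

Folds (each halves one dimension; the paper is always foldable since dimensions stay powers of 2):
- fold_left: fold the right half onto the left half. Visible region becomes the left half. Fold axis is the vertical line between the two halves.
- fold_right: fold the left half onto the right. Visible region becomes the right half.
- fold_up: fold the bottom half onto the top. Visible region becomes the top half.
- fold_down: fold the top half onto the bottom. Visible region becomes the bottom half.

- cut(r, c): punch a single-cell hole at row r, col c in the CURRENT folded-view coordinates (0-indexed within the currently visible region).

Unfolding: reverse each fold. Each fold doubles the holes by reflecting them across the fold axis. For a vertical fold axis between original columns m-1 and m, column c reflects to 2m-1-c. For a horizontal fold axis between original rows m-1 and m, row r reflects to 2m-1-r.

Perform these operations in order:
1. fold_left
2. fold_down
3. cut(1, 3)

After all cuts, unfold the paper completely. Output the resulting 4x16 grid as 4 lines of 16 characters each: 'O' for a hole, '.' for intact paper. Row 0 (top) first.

Answer: ...O........O...
................
................
...O........O...

Derivation:
Op 1 fold_left: fold axis v@8; visible region now rows[0,4) x cols[0,8) = 4x8
Op 2 fold_down: fold axis h@2; visible region now rows[2,4) x cols[0,8) = 2x8
Op 3 cut(1, 3): punch at orig (3,3); cuts so far [(3, 3)]; region rows[2,4) x cols[0,8) = 2x8
Unfold 1 (reflect across h@2): 2 holes -> [(0, 3), (3, 3)]
Unfold 2 (reflect across v@8): 4 holes -> [(0, 3), (0, 12), (3, 3), (3, 12)]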